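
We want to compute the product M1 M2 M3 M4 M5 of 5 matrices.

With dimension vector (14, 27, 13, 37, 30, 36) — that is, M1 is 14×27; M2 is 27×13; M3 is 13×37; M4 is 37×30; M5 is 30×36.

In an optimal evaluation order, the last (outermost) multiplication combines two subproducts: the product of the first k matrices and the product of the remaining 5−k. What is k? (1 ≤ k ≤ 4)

4

Adjacent pairs: M1M2 = 14·27·13 = 4914; M2M3 = 27·13·37 = 12987; M3M4 = 13·37·30 = 14430; M4M5 = 37·30·36 = 39960.
Length 3: M1..M3: k=1: 0+12987+14·27·37=26973; k=2: 4914+0+14·13·37=11648 → min 11648 | M2..M4: k=2: 0+14430+27·13·30=24960; k=3: 12987+0+27·37·30=42957 → min 24960 | M3..M5: k=3: 0+39960+13·37·36=57276; k=4: 14430+0+13·30·36=28470 → min 28470.
Length 4: M1..M4: k=1: 0+24960+14·27·30=36300; k=2: 4914+14430+14·13·30=24804; k=3: 11648+0+14·37·30=27188 → min 24804 | M2..M5: k=2: 0+28470+27·13·36=41106; k=3: 12987+39960+27·37·36=88911; k=4: 24960+0+27·30·36=54120 → min 41106.
Top-level splits: k=1: (M1..M1)·(M2..M5) → 0+41106+14·27·36 = 54714; k=2: (M1..M2)·(M3..M5) → 4914+28470+14·13·36 = 39936; k=3: (M1..M3)·(M4..M5) → 11648+39960+14·37·36 = 70256; k=4: (M1..M4)·(M5..M5) → 24804+0+14·30·36 = 39924.
Best split is after M4, i.e. k = 4.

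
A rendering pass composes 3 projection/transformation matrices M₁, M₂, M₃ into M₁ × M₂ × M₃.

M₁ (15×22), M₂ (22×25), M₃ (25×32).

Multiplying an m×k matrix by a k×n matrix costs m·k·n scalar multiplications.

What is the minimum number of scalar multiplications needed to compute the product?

20250

Order (M₁ × (M₂ × M₃)): (M₂ × M₃): 22×25 by 25×32 → 22×32, cost 22·25·32 = 17600; (M₁ × (M₂ × M₃)): 15×22 by 22×32 → 15×32, cost 15·22·32 = 10560; cumulative 28160. Total 28160.
Order ((M₁ × M₂) × M₃): (M₁ × M₂): 15×22 by 22×25 → 15×25, cost 15·22·25 = 8250; ((M₁ × M₂) × M₃): 15×25 by 25×32 → 15×32, cost 15·25·32 = 12000; cumulative 20250. Total 20250.
Minimum: 20250.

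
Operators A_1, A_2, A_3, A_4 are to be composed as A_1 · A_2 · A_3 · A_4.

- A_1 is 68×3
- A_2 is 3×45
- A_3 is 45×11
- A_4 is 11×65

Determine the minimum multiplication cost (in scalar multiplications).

Adjacent pairs: A_1A_2 = 68·3·45 = 9180; A_2A_3 = 3·45·11 = 1485; A_3A_4 = 45·11·65 = 32175.
Length 3: A_1..A_3: k=1: 0+1485+68·3·11=3729; k=2: 9180+0+68·45·11=42840 → min 3729 | A_2..A_4: k=2: 0+32175+3·45·65=40950; k=3: 1485+0+3·11·65=3630 → min 3630.
Length 4: A_1..A_4: k=1: 0+3630+68·3·65=16890; k=2: 9180+32175+68·45·65=240255; k=3: 3729+0+68·11·65=52349 → min 16890.
Optimal order: (A_1 · ((A_2 · A_3) · A_4)) with cost 16890.

16890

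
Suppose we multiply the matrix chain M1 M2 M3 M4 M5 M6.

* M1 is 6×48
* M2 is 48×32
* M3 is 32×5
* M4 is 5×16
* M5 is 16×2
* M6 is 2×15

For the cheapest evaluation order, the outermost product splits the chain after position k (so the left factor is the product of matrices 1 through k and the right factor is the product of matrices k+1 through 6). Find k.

Adjacent pairs: M1M2 = 6·48·32 = 9216; M2M3 = 48·32·5 = 7680; M3M4 = 32·5·16 = 2560; M4M5 = 5·16·2 = 160; M5M6 = 16·2·15 = 480.
Length 3: M1..M3: k=1: 0+7680+6·48·5=9120; k=2: 9216+0+6·32·5=10176 → min 9120 | M2..M4: k=2: 0+2560+48·32·16=27136; k=3: 7680+0+48·5·16=11520 → min 11520 | M3..M5: k=3: 0+160+32·5·2=480; k=4: 2560+0+32·16·2=3584 → min 480 | M4..M6: k=4: 0+480+5·16·15=1680; k=5: 160+0+5·2·15=310 → min 310.
Length 4: M1..M4: k=1: 0+11520+6·48·16=16128; k=2: 9216+2560+6·32·16=14848; k=3: 9120+0+6·5·16=9600 → min 9600 | M2..M5: k=2: 0+480+48·32·2=3552; k=3: 7680+160+48·5·2=8320; k=4: 11520+0+48·16·2=13056 → min 3552 | M3..M6: k=3: 0+310+32·5·15=2710; k=4: 2560+480+32·16·15=10720; k=5: 480+0+32·2·15=1440 → min 1440.
Length 5: M1..M5: k=1: 0+3552+6·48·2=4128; k=2: 9216+480+6·32·2=10080; k=3: 9120+160+6·5·2=9340; k=4: 9600+0+6·16·2=9792 → min 4128 | M2..M6: k=2: 0+1440+48·32·15=24480; k=3: 7680+310+48·5·15=11590; k=4: 11520+480+48·16·15=23520; k=5: 3552+0+48·2·15=4992 → min 4992.
Top-level splits: k=1: (M1..M1)·(M2..M6) → 0+4992+6·48·15 = 9312; k=2: (M1..M2)·(M3..M6) → 9216+1440+6·32·15 = 13536; k=3: (M1..M3)·(M4..M6) → 9120+310+6·5·15 = 9880; k=4: (M1..M4)·(M5..M6) → 9600+480+6·16·15 = 11520; k=5: (M1..M5)·(M6..M6) → 4128+0+6·2·15 = 4308.
Best split is after M5, i.e. k = 5.

5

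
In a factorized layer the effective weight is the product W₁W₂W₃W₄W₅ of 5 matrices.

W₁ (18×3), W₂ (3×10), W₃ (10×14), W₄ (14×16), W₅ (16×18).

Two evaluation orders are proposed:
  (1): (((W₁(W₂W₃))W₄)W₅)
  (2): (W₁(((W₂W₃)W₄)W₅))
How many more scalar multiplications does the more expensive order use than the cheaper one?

Order (1) = (((W₁(W₂W₃))W₄)W₅): (W₂W₃): 3×10 by 10×14 → 3×14, cost 3·10·14 = 420; (W₁(W₂W₃)): 18×3 by 3×14 → 18×14, cost 18·3·14 = 756; cumulative 1176; ((W₁(W₂W₃))W₄): 18×14 by 14×16 → 18×16, cost 18·14·16 = 4032; cumulative 5208; (((W₁(W₂W₃))W₄)W₅): 18×16 by 16×18 → 18×18, cost 18·16·18 = 5184; cumulative 10392. Total 10392.
Order (2) = (W₁(((W₂W₃)W₄)W₅)): (W₂W₃): 3×10 by 10×14 → 3×14, cost 3·10·14 = 420; ((W₂W₃)W₄): 3×14 by 14×16 → 3×16, cost 3·14·16 = 672; cumulative 1092; (((W₂W₃)W₄)W₅): 3×16 by 16×18 → 3×18, cost 3·16·18 = 864; cumulative 1956; (W₁(((W₂W₃)W₄)W₅)): 18×3 by 3×18 → 18×18, cost 18·3·18 = 972; cumulative 2928. Total 2928.
Difference: |10392 − 2928| = 7464.

7464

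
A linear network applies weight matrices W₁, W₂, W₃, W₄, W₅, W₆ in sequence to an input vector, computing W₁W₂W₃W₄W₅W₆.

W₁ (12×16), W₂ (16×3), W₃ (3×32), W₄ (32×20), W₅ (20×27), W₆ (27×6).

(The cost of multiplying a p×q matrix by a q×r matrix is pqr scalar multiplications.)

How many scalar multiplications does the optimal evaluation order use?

4818

Adjacent pairs: W₁W₂ = 12·16·3 = 576; W₂W₃ = 16·3·32 = 1536; W₃W₄ = 3·32·20 = 1920; W₄W₅ = 32·20·27 = 17280; W₅W₆ = 20·27·6 = 3240.
Length 3: W₁..W₃: k=1: 0+1536+12·16·32=7680; k=2: 576+0+12·3·32=1728 → min 1728 | W₂..W₄: k=2: 0+1920+16·3·20=2880; k=3: 1536+0+16·32·20=11776 → min 2880 | W₃..W₅: k=3: 0+17280+3·32·27=19872; k=4: 1920+0+3·20·27=3540 → min 3540 | W₄..W₆: k=4: 0+3240+32·20·6=7080; k=5: 17280+0+32·27·6=22464 → min 7080.
Length 4: W₁..W₄: k=1: 0+2880+12·16·20=6720; k=2: 576+1920+12·3·20=3216; k=3: 1728+0+12·32·20=9408 → min 3216 | W₂..W₅: k=2: 0+3540+16·3·27=4836; k=3: 1536+17280+16·32·27=32640; k=4: 2880+0+16·20·27=11520 → min 4836 | W₃..W₆: k=3: 0+7080+3·32·6=7656; k=4: 1920+3240+3·20·6=5520; k=5: 3540+0+3·27·6=4026 → min 4026.
Length 5: W₁..W₅: k=1: 0+4836+12·16·27=10020; k=2: 576+3540+12·3·27=5088; k=3: 1728+17280+12·32·27=29376; k=4: 3216+0+12·20·27=9696 → min 5088 | W₂..W₆: k=2: 0+4026+16·3·6=4314; k=3: 1536+7080+16·32·6=11688; k=4: 2880+3240+16·20·6=8040; k=5: 4836+0+16·27·6=7428 → min 4314.
Length 6: W₁..W₆: k=1: 0+4314+12·16·6=5466; k=2: 576+4026+12·3·6=4818; k=3: 1728+7080+12·32·6=11112; k=4: 3216+3240+12·20·6=7896; k=5: 5088+0+12·27·6=7032 → min 4818.
Optimal order: ((W₁W₂)(((W₃W₄)W₅)W₆)) with cost 4818.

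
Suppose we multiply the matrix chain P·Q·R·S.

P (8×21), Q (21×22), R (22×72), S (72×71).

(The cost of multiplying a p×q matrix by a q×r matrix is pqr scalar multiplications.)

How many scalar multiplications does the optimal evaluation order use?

57264

Adjacent pairs: PQ = 8·21·22 = 3696; QR = 21·22·72 = 33264; RS = 22·72·71 = 112464.
Length 3: P..R: k=1: 0+33264+8·21·72=45360; k=2: 3696+0+8·22·72=16368 → min 16368 | Q..S: k=2: 0+112464+21·22·71=145266; k=3: 33264+0+21·72·71=140616 → min 140616.
Length 4: P..S: k=1: 0+140616+8·21·71=152544; k=2: 3696+112464+8·22·71=128656; k=3: 16368+0+8·72·71=57264 → min 57264.
Optimal order: (((P·Q)·R)·S) with cost 57264.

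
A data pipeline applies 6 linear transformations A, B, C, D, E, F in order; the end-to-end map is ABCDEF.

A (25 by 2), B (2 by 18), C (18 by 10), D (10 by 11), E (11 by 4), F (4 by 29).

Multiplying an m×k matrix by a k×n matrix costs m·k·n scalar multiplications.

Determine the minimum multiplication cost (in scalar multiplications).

Adjacent pairs: AB = 25·2·18 = 900; BC = 2·18·10 = 360; CD = 18·10·11 = 1980; DE = 10·11·4 = 440; EF = 11·4·29 = 1276.
Length 3: A..C: k=1: 0+360+25·2·10=860; k=2: 900+0+25·18·10=5400 → min 860 | B..D: k=2: 0+1980+2·18·11=2376; k=3: 360+0+2·10·11=580 → min 580 | C..E: k=3: 0+440+18·10·4=1160; k=4: 1980+0+18·11·4=2772 → min 1160 | D..F: k=4: 0+1276+10·11·29=4466; k=5: 440+0+10·4·29=1600 → min 1600.
Length 4: A..D: k=1: 0+580+25·2·11=1130; k=2: 900+1980+25·18·11=7830; k=3: 860+0+25·10·11=3610 → min 1130 | B..E: k=2: 0+1160+2·18·4=1304; k=3: 360+440+2·10·4=880; k=4: 580+0+2·11·4=668 → min 668 | C..F: k=3: 0+1600+18·10·29=6820; k=4: 1980+1276+18·11·29=8998; k=5: 1160+0+18·4·29=3248 → min 3248.
Length 5: A..E: k=1: 0+668+25·2·4=868; k=2: 900+1160+25·18·4=3860; k=3: 860+440+25·10·4=2300; k=4: 1130+0+25·11·4=2230 → min 868 | B..F: k=2: 0+3248+2·18·29=4292; k=3: 360+1600+2·10·29=2540; k=4: 580+1276+2·11·29=2494; k=5: 668+0+2·4·29=900 → min 900.
Length 6: A..F: k=1: 0+900+25·2·29=2350; k=2: 900+3248+25·18·29=17198; k=3: 860+1600+25·10·29=9710; k=4: 1130+1276+25·11·29=10381; k=5: 868+0+25·4·29=3768 → min 2350.
Optimal order: (A((((BC)D)E)F)) with cost 2350.

2350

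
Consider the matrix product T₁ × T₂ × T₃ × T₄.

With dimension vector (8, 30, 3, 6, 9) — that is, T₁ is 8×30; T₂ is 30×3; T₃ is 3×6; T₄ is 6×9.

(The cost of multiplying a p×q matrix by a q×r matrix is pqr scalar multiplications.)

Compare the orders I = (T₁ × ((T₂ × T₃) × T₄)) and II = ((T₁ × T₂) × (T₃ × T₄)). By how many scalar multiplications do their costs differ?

3222

Order I = (T₁ × ((T₂ × T₃) × T₄)): (T₂ × T₃): 30×3 by 3×6 → 30×6, cost 30·3·6 = 540; ((T₂ × T₃) × T₄): 30×6 by 6×9 → 30×9, cost 30·6·9 = 1620; cumulative 2160; (T₁ × ((T₂ × T₃) × T₄)): 8×30 by 30×9 → 8×9, cost 8·30·9 = 2160; cumulative 4320. Total 4320.
Order II = ((T₁ × T₂) × (T₃ × T₄)): (T₁ × T₂): 8×30 by 30×3 → 8×3, cost 8·30·3 = 720; (T₃ × T₄): 3×6 by 6×9 → 3×9, cost 3·6·9 = 162; ((T₁ × T₂) × (T₃ × T₄)): 8×3 by 3×9 → 8×9, cost 8·3·9 = 216; cumulative 1098. Total 1098.
Difference: |4320 − 1098| = 3222.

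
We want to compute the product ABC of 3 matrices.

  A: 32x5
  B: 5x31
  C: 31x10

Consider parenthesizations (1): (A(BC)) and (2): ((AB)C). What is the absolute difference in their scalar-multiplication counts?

11730

Order (1) = (A(BC)): (BC): 5×31 by 31×10 → 5×10, cost 5·31·10 = 1550; (A(BC)): 32×5 by 5×10 → 32×10, cost 32·5·10 = 1600; cumulative 3150. Total 3150.
Order (2) = ((AB)C): (AB): 32×5 by 5×31 → 32×31, cost 32·5·31 = 4960; ((AB)C): 32×31 by 31×10 → 32×10, cost 32·31·10 = 9920; cumulative 14880. Total 14880.
Difference: |3150 − 14880| = 11730.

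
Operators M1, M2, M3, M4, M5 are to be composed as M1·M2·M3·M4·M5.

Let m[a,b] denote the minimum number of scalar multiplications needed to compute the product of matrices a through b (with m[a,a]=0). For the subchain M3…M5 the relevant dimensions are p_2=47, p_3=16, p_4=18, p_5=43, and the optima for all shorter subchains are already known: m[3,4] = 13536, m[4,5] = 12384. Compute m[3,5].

m[3,5] = min over k∈[3,4] of m[3,k]+m[k+1,5]+p_{2}·p_k·p_{5}.
k=3: 0 + 12384 + 47·16·43 = 44720; k=4: 13536 + 0 + 47·18·43 = 49914.
Minimum: 44720 at k=3.

44720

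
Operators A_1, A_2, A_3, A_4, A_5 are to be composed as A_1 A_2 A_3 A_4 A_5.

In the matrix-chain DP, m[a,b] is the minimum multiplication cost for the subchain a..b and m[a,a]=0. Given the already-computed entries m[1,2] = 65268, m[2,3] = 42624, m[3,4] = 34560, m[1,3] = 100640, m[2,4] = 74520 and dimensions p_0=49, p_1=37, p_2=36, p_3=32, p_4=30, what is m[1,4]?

m[1,4] = min over k∈[1,3] of m[1,k]+m[k+1,4]+p_{0}·p_k·p_{4}.
k=1: 0 + 74520 + 49·37·30 = 128910; k=2: 65268 + 34560 + 49·36·30 = 152748; k=3: 100640 + 0 + 49·32·30 = 147680.
Minimum: 128910 at k=1.

128910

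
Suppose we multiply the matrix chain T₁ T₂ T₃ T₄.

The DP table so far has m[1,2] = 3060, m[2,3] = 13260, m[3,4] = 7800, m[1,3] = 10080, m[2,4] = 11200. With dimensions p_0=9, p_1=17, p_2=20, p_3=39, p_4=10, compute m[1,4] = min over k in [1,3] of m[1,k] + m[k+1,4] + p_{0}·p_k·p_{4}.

m[1,4] = min over k∈[1,3] of m[1,k]+m[k+1,4]+p_{0}·p_k·p_{4}.
k=1: 0 + 11200 + 9·17·10 = 12730; k=2: 3060 + 7800 + 9·20·10 = 12660; k=3: 10080 + 0 + 9·39·10 = 13590.
Minimum: 12660 at k=2.

12660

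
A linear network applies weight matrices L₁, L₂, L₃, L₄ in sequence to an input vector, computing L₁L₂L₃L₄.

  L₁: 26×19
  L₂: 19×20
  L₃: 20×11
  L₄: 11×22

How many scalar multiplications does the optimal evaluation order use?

Adjacent pairs: L₁L₂ = 26·19·20 = 9880; L₂L₃ = 19·20·11 = 4180; L₃L₄ = 20·11·22 = 4840.
Length 3: L₁..L₃: k=1: 0+4180+26·19·11=9614; k=2: 9880+0+26·20·11=15600 → min 9614 | L₂..L₄: k=2: 0+4840+19·20·22=13200; k=3: 4180+0+19·11·22=8778 → min 8778.
Length 4: L₁..L₄: k=1: 0+8778+26·19·22=19646; k=2: 9880+4840+26·20·22=26160; k=3: 9614+0+26·11·22=15906 → min 15906.
Optimal order: ((L₁(L₂L₃))L₄) with cost 15906.

15906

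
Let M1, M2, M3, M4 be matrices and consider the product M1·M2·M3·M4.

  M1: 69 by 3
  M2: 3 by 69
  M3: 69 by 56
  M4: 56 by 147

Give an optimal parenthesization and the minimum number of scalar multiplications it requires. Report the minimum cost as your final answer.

Adjacent pairs: M1M2 = 69·3·69 = 14283; M2M3 = 3·69·56 = 11592; M3M4 = 69·56·147 = 568008.
Length 3: M1..M3: k=1: 0+11592+69·3·56=23184; k=2: 14283+0+69·69·56=280899 → min 23184 | M2..M4: k=2: 0+568008+3·69·147=598437; k=3: 11592+0+3·56·147=36288 → min 36288.
Length 4: M1..M4: k=1: 0+36288+69·3·147=66717; k=2: 14283+568008+69·69·147=1282158; k=3: 23184+0+69·56·147=591192 → min 66717.
Optimal parenthesization: (M1·((M2·M3)·M4)) with cost 66717.

66717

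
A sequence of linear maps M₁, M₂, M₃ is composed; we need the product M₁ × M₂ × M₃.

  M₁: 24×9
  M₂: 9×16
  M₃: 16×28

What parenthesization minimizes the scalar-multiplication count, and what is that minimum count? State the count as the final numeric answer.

10080

(M₁ × (M₂ × M₃)): cost 10080.
((M₁ × M₂) × M₃): cost 14208.
Optimal: (M₁ × (M₂ × M₃)) with cost 10080.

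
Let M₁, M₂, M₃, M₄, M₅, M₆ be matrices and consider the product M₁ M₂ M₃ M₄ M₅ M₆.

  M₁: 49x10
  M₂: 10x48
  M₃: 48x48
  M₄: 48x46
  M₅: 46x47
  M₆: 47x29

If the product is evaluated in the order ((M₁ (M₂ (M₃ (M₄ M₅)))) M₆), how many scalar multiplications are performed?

324441

(M₄ M₅): 48×46 by 46×47 → 48×47, cost 48·46·47 = 103776
(M₃ (M₄ M₅)): 48×48 by 48×47 → 48×47, cost 48·48·47 = 108288; cumulative 212064
(M₂ (M₃ (M₄ M₅))): 10×48 by 48×47 → 10×47, cost 10·48·47 = 22560; cumulative 234624
(M₁ (M₂ (M₃ (M₄ M₅)))): 49×10 by 10×47 → 49×47, cost 49·10·47 = 23030; cumulative 257654
((M₁ (M₂ (M₃ (M₄ M₅)))) M₆): 49×47 by 47×29 → 49×29, cost 49·47·29 = 66787; cumulative 324441
Total: 324441 scalar multiplications.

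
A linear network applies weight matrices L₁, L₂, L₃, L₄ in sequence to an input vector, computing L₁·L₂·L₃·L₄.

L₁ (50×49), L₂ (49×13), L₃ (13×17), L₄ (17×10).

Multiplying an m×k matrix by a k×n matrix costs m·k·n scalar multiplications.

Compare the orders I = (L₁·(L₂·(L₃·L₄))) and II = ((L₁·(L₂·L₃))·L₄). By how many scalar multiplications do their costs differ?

27899

Order I = (L₁·(L₂·(L₃·L₄))): (L₃·L₄): 13×17 by 17×10 → 13×10, cost 13·17·10 = 2210; (L₂·(L₃·L₄)): 49×13 by 13×10 → 49×10, cost 49·13·10 = 6370; cumulative 8580; (L₁·(L₂·(L₃·L₄))): 50×49 by 49×10 → 50×10, cost 50·49·10 = 24500; cumulative 33080. Total 33080.
Order II = ((L₁·(L₂·L₃))·L₄): (L₂·L₃): 49×13 by 13×17 → 49×17, cost 49·13·17 = 10829; (L₁·(L₂·L₃)): 50×49 by 49×17 → 50×17, cost 50·49·17 = 41650; cumulative 52479; ((L₁·(L₂·L₃))·L₄): 50×17 by 17×10 → 50×10, cost 50·17·10 = 8500; cumulative 60979. Total 60979.
Difference: |33080 − 60979| = 27899.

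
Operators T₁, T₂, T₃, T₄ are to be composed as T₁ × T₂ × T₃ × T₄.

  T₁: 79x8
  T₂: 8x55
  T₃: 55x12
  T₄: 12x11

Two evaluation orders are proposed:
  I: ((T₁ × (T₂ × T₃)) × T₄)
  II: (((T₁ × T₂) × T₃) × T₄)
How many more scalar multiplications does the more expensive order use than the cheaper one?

74036

Order I = ((T₁ × (T₂ × T₃)) × T₄): (T₂ × T₃): 8×55 by 55×12 → 8×12, cost 8·55·12 = 5280; (T₁ × (T₂ × T₃)): 79×8 by 8×12 → 79×12, cost 79·8·12 = 7584; cumulative 12864; ((T₁ × (T₂ × T₃)) × T₄): 79×12 by 12×11 → 79×11, cost 79·12·11 = 10428; cumulative 23292. Total 23292.
Order II = (((T₁ × T₂) × T₃) × T₄): (T₁ × T₂): 79×8 by 8×55 → 79×55, cost 79·8·55 = 34760; ((T₁ × T₂) × T₃): 79×55 by 55×12 → 79×12, cost 79·55·12 = 52140; cumulative 86900; (((T₁ × T₂) × T₃) × T₄): 79×12 by 12×11 → 79×11, cost 79·12·11 = 10428; cumulative 97328. Total 97328.
Difference: |23292 − 97328| = 74036.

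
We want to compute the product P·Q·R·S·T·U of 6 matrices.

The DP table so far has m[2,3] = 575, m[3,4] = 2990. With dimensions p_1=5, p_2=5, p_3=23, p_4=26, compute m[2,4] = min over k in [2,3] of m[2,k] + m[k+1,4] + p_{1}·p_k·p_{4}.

3565

m[2,4] = min over k∈[2,3] of m[2,k]+m[k+1,4]+p_{1}·p_k·p_{4}.
k=2: 0 + 2990 + 5·5·26 = 3640; k=3: 575 + 0 + 5·23·26 = 3565.
Minimum: 3565 at k=3.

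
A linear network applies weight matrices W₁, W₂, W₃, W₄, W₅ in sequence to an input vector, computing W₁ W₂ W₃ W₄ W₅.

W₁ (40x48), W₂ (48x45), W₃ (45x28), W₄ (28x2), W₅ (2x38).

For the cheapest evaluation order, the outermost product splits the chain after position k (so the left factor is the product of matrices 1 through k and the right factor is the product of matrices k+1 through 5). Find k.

4

Adjacent pairs: W₁W₂ = 40·48·45 = 86400; W₂W₃ = 48·45·28 = 60480; W₃W₄ = 45·28·2 = 2520; W₄W₅ = 28·2·38 = 2128.
Length 3: W₁..W₃: k=1: 0+60480+40·48·28=114240; k=2: 86400+0+40·45·28=136800 → min 114240 | W₂..W₄: k=2: 0+2520+48·45·2=6840; k=3: 60480+0+48·28·2=63168 → min 6840 | W₃..W₅: k=3: 0+2128+45·28·38=50008; k=4: 2520+0+45·2·38=5940 → min 5940.
Length 4: W₁..W₄: k=1: 0+6840+40·48·2=10680; k=2: 86400+2520+40·45·2=92520; k=3: 114240+0+40·28·2=116480 → min 10680 | W₂..W₅: k=2: 0+5940+48·45·38=88020; k=3: 60480+2128+48·28·38=113680; k=4: 6840+0+48·2·38=10488 → min 10488.
Top-level splits: k=1: (W₁..W₁)·(W₂..W₅) → 0+10488+40·48·38 = 83448; k=2: (W₁..W₂)·(W₃..W₅) → 86400+5940+40·45·38 = 160740; k=3: (W₁..W₃)·(W₄..W₅) → 114240+2128+40·28·38 = 158928; k=4: (W₁..W₄)·(W₅..W₅) → 10680+0+40·2·38 = 13720.
Best split is after W₄, i.e. k = 4.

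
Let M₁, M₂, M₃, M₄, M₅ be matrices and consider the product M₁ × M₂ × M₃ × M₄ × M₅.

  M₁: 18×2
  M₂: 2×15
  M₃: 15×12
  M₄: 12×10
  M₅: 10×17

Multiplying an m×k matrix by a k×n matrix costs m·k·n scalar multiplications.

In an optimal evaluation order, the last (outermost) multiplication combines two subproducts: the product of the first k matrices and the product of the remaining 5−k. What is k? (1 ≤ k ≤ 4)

Adjacent pairs: M₁M₂ = 18·2·15 = 540; M₂M₃ = 2·15·12 = 360; M₃M₄ = 15·12·10 = 1800; M₄M₅ = 12·10·17 = 2040.
Length 3: M₁..M₃: k=1: 0+360+18·2·12=792; k=2: 540+0+18·15·12=3780 → min 792 | M₂..M₄: k=2: 0+1800+2·15·10=2100; k=3: 360+0+2·12·10=600 → min 600 | M₃..M₅: k=3: 0+2040+15·12·17=5100; k=4: 1800+0+15·10·17=4350 → min 4350.
Length 4: M₁..M₄: k=1: 0+600+18·2·10=960; k=2: 540+1800+18·15·10=5040; k=3: 792+0+18·12·10=2952 → min 960 | M₂..M₅: k=2: 0+4350+2·15·17=4860; k=3: 360+2040+2·12·17=2808; k=4: 600+0+2·10·17=940 → min 940.
Top-level splits: k=1: (M₁..M₁)·(M₂..M₅) → 0+940+18·2·17 = 1552; k=2: (M₁..M₂)·(M₃..M₅) → 540+4350+18·15·17 = 9480; k=3: (M₁..M₃)·(M₄..M₅) → 792+2040+18·12·17 = 6504; k=4: (M₁..M₄)·(M₅..M₅) → 960+0+18·10·17 = 4020.
Best split is after M₁, i.e. k = 1.

1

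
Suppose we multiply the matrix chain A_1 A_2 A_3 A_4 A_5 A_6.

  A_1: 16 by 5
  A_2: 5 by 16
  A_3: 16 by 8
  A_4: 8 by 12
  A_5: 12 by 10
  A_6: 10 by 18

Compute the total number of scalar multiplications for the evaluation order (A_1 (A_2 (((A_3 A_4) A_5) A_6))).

(A_3 A_4): 16×8 by 8×12 → 16×12, cost 16·8·12 = 1536
((A_3 A_4) A_5): 16×12 by 12×10 → 16×10, cost 16·12·10 = 1920; cumulative 3456
(((A_3 A_4) A_5) A_6): 16×10 by 10×18 → 16×18, cost 16·10·18 = 2880; cumulative 6336
(A_2 (((A_3 A_4) A_5) A_6)): 5×16 by 16×18 → 5×18, cost 5·16·18 = 1440; cumulative 7776
(A_1 (A_2 (((A_3 A_4) A_5) A_6))): 16×5 by 5×18 → 16×18, cost 16·5·18 = 1440; cumulative 9216
Total: 9216 scalar multiplications.

9216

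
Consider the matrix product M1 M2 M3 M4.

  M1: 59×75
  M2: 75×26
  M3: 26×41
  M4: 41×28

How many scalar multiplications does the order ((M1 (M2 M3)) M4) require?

(M2 M3): 75×26 by 26×41 → 75×41, cost 75·26·41 = 79950
(M1 (M2 M3)): 59×75 by 75×41 → 59×41, cost 59·75·41 = 181425; cumulative 261375
((M1 (M2 M3)) M4): 59×41 by 41×28 → 59×28, cost 59·41·28 = 67732; cumulative 329107
Total: 329107 scalar multiplications.

329107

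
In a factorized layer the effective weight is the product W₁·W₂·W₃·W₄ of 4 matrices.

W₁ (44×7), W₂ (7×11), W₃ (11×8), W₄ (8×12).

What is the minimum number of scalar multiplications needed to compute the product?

4984

Adjacent pairs: W₁W₂ = 44·7·11 = 3388; W₂W₃ = 7·11·8 = 616; W₃W₄ = 11·8·12 = 1056.
Length 3: W₁..W₃: k=1: 0+616+44·7·8=3080; k=2: 3388+0+44·11·8=7260 → min 3080 | W₂..W₄: k=2: 0+1056+7·11·12=1980; k=3: 616+0+7·8·12=1288 → min 1288.
Length 4: W₁..W₄: k=1: 0+1288+44·7·12=4984; k=2: 3388+1056+44·11·12=10252; k=3: 3080+0+44·8·12=7304 → min 4984.
Optimal order: (W₁·((W₂·W₃)·W₄)) with cost 4984.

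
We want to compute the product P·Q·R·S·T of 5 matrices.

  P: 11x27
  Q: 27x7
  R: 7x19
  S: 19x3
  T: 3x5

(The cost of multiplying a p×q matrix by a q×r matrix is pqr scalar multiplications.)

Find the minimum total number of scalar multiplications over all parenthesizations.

2022

Adjacent pairs: PQ = 11·27·7 = 2079; QR = 27·7·19 = 3591; RS = 7·19·3 = 399; ST = 19·3·5 = 285.
Length 3: P..R: k=1: 0+3591+11·27·19=9234; k=2: 2079+0+11·7·19=3542 → min 3542 | Q..S: k=2: 0+399+27·7·3=966; k=3: 3591+0+27·19·3=5130 → min 966 | R..T: k=3: 0+285+7·19·5=950; k=4: 399+0+7·3·5=504 → min 504.
Length 4: P..S: k=1: 0+966+11·27·3=1857; k=2: 2079+399+11·7·3=2709; k=3: 3542+0+11·19·3=4169 → min 1857 | Q..T: k=2: 0+504+27·7·5=1449; k=3: 3591+285+27·19·5=6441; k=4: 966+0+27·3·5=1371 → min 1371.
Length 5: P..T: k=1: 0+1371+11·27·5=2856; k=2: 2079+504+11·7·5=2968; k=3: 3542+285+11·19·5=4872; k=4: 1857+0+11·3·5=2022 → min 2022.
Optimal order: ((P·(Q·(R·S)))·T) with cost 2022.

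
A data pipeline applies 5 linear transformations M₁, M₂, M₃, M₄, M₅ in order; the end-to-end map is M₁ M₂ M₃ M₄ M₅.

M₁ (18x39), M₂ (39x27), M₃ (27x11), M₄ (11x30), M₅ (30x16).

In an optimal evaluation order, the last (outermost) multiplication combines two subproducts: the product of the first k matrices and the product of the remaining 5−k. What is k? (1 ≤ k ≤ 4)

3

Adjacent pairs: M₁M₂ = 18·39·27 = 18954; M₂M₃ = 39·27·11 = 11583; M₃M₄ = 27·11·30 = 8910; M₄M₅ = 11·30·16 = 5280.
Length 3: M₁..M₃: k=1: 0+11583+18·39·11=19305; k=2: 18954+0+18·27·11=24300 → min 19305 | M₂..M₄: k=2: 0+8910+39·27·30=40500; k=3: 11583+0+39·11·30=24453 → min 24453 | M₃..M₅: k=3: 0+5280+27·11·16=10032; k=4: 8910+0+27·30·16=21870 → min 10032.
Length 4: M₁..M₄: k=1: 0+24453+18·39·30=45513; k=2: 18954+8910+18·27·30=42444; k=3: 19305+0+18·11·30=25245 → min 25245 | M₂..M₅: k=2: 0+10032+39·27·16=26880; k=3: 11583+5280+39·11·16=23727; k=4: 24453+0+39·30·16=43173 → min 23727.
Top-level splits: k=1: (M₁..M₁)·(M₂..M₅) → 0+23727+18·39·16 = 34959; k=2: (M₁..M₂)·(M₃..M₅) → 18954+10032+18·27·16 = 36762; k=3: (M₁..M₃)·(M₄..M₅) → 19305+5280+18·11·16 = 27753; k=4: (M₁..M₄)·(M₅..M₅) → 25245+0+18·30·16 = 33885.
Best split is after M₃, i.e. k = 3.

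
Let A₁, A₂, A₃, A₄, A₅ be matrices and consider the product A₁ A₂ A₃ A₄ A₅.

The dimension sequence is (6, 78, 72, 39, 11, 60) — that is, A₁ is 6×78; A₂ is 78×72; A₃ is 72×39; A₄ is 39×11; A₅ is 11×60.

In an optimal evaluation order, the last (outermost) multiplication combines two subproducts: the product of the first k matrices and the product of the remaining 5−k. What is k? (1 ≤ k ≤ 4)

Adjacent pairs: A₁A₂ = 6·78·72 = 33696; A₂A₃ = 78·72·39 = 219024; A₃A₄ = 72·39·11 = 30888; A₄A₅ = 39·11·60 = 25740.
Length 3: A₁..A₃: k=1: 0+219024+6·78·39=237276; k=2: 33696+0+6·72·39=50544 → min 50544 | A₂..A₄: k=2: 0+30888+78·72·11=92664; k=3: 219024+0+78·39·11=252486 → min 92664 | A₃..A₅: k=3: 0+25740+72·39·60=194220; k=4: 30888+0+72·11·60=78408 → min 78408.
Length 4: A₁..A₄: k=1: 0+92664+6·78·11=97812; k=2: 33696+30888+6·72·11=69336; k=3: 50544+0+6·39·11=53118 → min 53118 | A₂..A₅: k=2: 0+78408+78·72·60=415368; k=3: 219024+25740+78·39·60=427284; k=4: 92664+0+78·11·60=144144 → min 144144.
Top-level splits: k=1: (A₁..A₁)·(A₂..A₅) → 0+144144+6·78·60 = 172224; k=2: (A₁..A₂)·(A₃..A₅) → 33696+78408+6·72·60 = 138024; k=3: (A₁..A₃)·(A₄..A₅) → 50544+25740+6·39·60 = 90324; k=4: (A₁..A₄)·(A₅..A₅) → 53118+0+6·11·60 = 57078.
Best split is after A₄, i.e. k = 4.

4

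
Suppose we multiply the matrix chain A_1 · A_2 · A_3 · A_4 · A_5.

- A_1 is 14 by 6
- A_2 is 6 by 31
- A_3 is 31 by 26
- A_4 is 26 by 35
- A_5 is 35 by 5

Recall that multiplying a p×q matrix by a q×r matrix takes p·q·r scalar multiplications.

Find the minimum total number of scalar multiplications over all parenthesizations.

9930

Adjacent pairs: A_1A_2 = 14·6·31 = 2604; A_2A_3 = 6·31·26 = 4836; A_3A_4 = 31·26·35 = 28210; A_4A_5 = 26·35·5 = 4550.
Length 3: A_1..A_3: k=1: 0+4836+14·6·26=7020; k=2: 2604+0+14·31·26=13888 → min 7020 | A_2..A_4: k=2: 0+28210+6·31·35=34720; k=3: 4836+0+6·26·35=10296 → min 10296 | A_3..A_5: k=3: 0+4550+31·26·5=8580; k=4: 28210+0+31·35·5=33635 → min 8580.
Length 4: A_1..A_4: k=1: 0+10296+14·6·35=13236; k=2: 2604+28210+14·31·35=46004; k=3: 7020+0+14·26·35=19760 → min 13236 | A_2..A_5: k=2: 0+8580+6·31·5=9510; k=3: 4836+4550+6·26·5=10166; k=4: 10296+0+6·35·5=11346 → min 9510.
Length 5: A_1..A_5: k=1: 0+9510+14·6·5=9930; k=2: 2604+8580+14·31·5=13354; k=3: 7020+4550+14·26·5=13390; k=4: 13236+0+14·35·5=15686 → min 9930.
Optimal order: (A_1 · (A_2 · (A_3 · (A_4 · A_5)))) with cost 9930.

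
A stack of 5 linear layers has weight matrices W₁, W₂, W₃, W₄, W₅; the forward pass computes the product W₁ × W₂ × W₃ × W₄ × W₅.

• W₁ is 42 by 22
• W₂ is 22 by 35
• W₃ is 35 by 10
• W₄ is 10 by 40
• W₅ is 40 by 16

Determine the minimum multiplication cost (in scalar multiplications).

30060

Adjacent pairs: W₁W₂ = 42·22·35 = 32340; W₂W₃ = 22·35·10 = 7700; W₃W₄ = 35·10·40 = 14000; W₄W₅ = 10·40·16 = 6400.
Length 3: W₁..W₃: k=1: 0+7700+42·22·10=16940; k=2: 32340+0+42·35·10=47040 → min 16940 | W₂..W₄: k=2: 0+14000+22·35·40=44800; k=3: 7700+0+22·10·40=16500 → min 16500 | W₃..W₅: k=3: 0+6400+35·10·16=12000; k=4: 14000+0+35·40·16=36400 → min 12000.
Length 4: W₁..W₄: k=1: 0+16500+42·22·40=53460; k=2: 32340+14000+42·35·40=105140; k=3: 16940+0+42·10·40=33740 → min 33740 | W₂..W₅: k=2: 0+12000+22·35·16=24320; k=3: 7700+6400+22·10·16=17620; k=4: 16500+0+22·40·16=30580 → min 17620.
Length 5: W₁..W₅: k=1: 0+17620+42·22·16=32404; k=2: 32340+12000+42·35·16=67860; k=3: 16940+6400+42·10·16=30060; k=4: 33740+0+42·40·16=60620 → min 30060.
Optimal order: ((W₁ × (W₂ × W₃)) × (W₄ × W₅)) with cost 30060.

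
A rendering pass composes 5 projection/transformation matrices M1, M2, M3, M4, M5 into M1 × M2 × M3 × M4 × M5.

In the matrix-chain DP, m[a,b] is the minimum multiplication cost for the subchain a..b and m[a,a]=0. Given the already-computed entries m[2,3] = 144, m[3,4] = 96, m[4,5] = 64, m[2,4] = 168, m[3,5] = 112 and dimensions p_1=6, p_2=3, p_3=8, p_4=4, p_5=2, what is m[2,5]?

m[2,5] = min over k∈[2,4] of m[2,k]+m[k+1,5]+p_{1}·p_k·p_{5}.
k=2: 0 + 112 + 6·3·2 = 148; k=3: 144 + 64 + 6·8·2 = 304; k=4: 168 + 0 + 6·4·2 = 216.
Minimum: 148 at k=2.

148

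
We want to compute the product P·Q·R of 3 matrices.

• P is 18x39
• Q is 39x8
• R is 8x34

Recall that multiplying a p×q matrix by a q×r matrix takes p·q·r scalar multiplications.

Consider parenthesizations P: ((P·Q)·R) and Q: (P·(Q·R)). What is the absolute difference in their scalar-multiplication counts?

23964

Order P = ((P·Q)·R): (P·Q): 18×39 by 39×8 → 18×8, cost 18·39·8 = 5616; ((P·Q)·R): 18×8 by 8×34 → 18×34, cost 18·8·34 = 4896; cumulative 10512. Total 10512.
Order Q = (P·(Q·R)): (Q·R): 39×8 by 8×34 → 39×34, cost 39·8·34 = 10608; (P·(Q·R)): 18×39 by 39×34 → 18×34, cost 18·39·34 = 23868; cumulative 34476. Total 34476.
Difference: |10512 − 34476| = 23964.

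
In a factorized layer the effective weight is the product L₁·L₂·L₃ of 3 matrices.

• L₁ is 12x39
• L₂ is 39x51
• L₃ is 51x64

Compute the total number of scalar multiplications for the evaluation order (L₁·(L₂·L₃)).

157248

(L₂·L₃): 39×51 by 51×64 → 39×64, cost 39·51·64 = 127296
(L₁·(L₂·L₃)): 12×39 by 39×64 → 12×64, cost 12·39·64 = 29952; cumulative 157248
Total: 157248 scalar multiplications.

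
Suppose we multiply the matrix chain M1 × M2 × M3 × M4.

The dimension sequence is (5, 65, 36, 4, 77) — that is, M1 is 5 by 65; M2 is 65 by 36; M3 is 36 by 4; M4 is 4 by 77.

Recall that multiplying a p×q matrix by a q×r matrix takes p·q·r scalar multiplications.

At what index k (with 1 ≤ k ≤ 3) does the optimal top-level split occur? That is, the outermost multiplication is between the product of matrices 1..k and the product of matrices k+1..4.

Adjacent pairs: M1M2 = 5·65·36 = 11700; M2M3 = 65·36·4 = 9360; M3M4 = 36·4·77 = 11088.
Length 3: M1..M3: k=1: 0+9360+5·65·4=10660; k=2: 11700+0+5·36·4=12420 → min 10660 | M2..M4: k=2: 0+11088+65·36·77=191268; k=3: 9360+0+65·4·77=29380 → min 29380.
Top-level splits: k=1: (M1..M1)·(M2..M4) → 0+29380+5·65·77 = 54405; k=2: (M1..M2)·(M3..M4) → 11700+11088+5·36·77 = 36648; k=3: (M1..M3)·(M4..M4) → 10660+0+5·4·77 = 12200.
Best split is after M3, i.e. k = 3.

3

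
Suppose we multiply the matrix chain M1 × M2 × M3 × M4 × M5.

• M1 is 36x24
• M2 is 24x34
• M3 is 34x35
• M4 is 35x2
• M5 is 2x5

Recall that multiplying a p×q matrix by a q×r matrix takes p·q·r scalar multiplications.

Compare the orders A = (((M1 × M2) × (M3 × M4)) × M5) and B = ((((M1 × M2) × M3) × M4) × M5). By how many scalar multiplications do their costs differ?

40532

Order A = (((M1 × M2) × (M3 × M4)) × M5): (M1 × M2): 36×24 by 24×34 → 36×34, cost 36·24·34 = 29376; (M3 × M4): 34×35 by 35×2 → 34×2, cost 34·35·2 = 2380; ((M1 × M2) × (M3 × M4)): 36×34 by 34×2 → 36×2, cost 36·34·2 = 2448; cumulative 34204; (((M1 × M2) × (M3 × M4)) × M5): 36×2 by 2×5 → 36×5, cost 36·2·5 = 360; cumulative 34564. Total 34564.
Order B = ((((M1 × M2) × M3) × M4) × M5): (M1 × M2): 36×24 by 24×34 → 36×34, cost 36·24·34 = 29376; ((M1 × M2) × M3): 36×34 by 34×35 → 36×35, cost 36·34·35 = 42840; cumulative 72216; (((M1 × M2) × M3) × M4): 36×35 by 35×2 → 36×2, cost 36·35·2 = 2520; cumulative 74736; ((((M1 × M2) × M3) × M4) × M5): 36×2 by 2×5 → 36×5, cost 36·2·5 = 360; cumulative 75096. Total 75096.
Difference: |34564 − 75096| = 40532.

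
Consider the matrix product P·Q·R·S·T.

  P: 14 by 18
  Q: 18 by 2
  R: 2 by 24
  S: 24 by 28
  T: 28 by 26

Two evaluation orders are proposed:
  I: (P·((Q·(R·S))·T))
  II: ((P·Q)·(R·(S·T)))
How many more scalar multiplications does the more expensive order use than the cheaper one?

2056

Order I = (P·((Q·(R·S))·T)): (R·S): 2×24 by 24×28 → 2×28, cost 2·24·28 = 1344; (Q·(R·S)): 18×2 by 2×28 → 18×28, cost 18·2·28 = 1008; cumulative 2352; ((Q·(R·S))·T): 18×28 by 28×26 → 18×26, cost 18·28·26 = 13104; cumulative 15456; (P·((Q·(R·S))·T)): 14×18 by 18×26 → 14×26, cost 14·18·26 = 6552; cumulative 22008. Total 22008.
Order II = ((P·Q)·(R·(S·T))): (P·Q): 14×18 by 18×2 → 14×2, cost 14·18·2 = 504; (S·T): 24×28 by 28×26 → 24×26, cost 24·28·26 = 17472; (R·(S·T)): 2×24 by 24×26 → 2×26, cost 2·24·26 = 1248; cumulative 18720; ((P·Q)·(R·(S·T))): 14×2 by 2×26 → 14×26, cost 14·2·26 = 728; cumulative 19952. Total 19952.
Difference: |22008 − 19952| = 2056.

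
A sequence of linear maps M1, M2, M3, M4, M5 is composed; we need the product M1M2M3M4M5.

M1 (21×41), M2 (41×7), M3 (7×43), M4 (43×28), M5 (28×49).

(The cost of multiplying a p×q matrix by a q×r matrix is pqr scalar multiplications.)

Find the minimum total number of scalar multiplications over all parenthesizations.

Adjacent pairs: M1M2 = 21·41·7 = 6027; M2M3 = 41·7·43 = 12341; M3M4 = 7·43·28 = 8428; M4M5 = 43·28·49 = 58996.
Length 3: M1..M3: k=1: 0+12341+21·41·43=49364; k=2: 6027+0+21·7·43=12348 → min 12348 | M2..M4: k=2: 0+8428+41·7·28=16464; k=3: 12341+0+41·43·28=61705 → min 16464 | M3..M5: k=3: 0+58996+7·43·49=73745; k=4: 8428+0+7·28·49=18032 → min 18032.
Length 4: M1..M4: k=1: 0+16464+21·41·28=40572; k=2: 6027+8428+21·7·28=18571; k=3: 12348+0+21·43·28=37632 → min 18571 | M2..M5: k=2: 0+18032+41·7·49=32095; k=3: 12341+58996+41·43·49=157724; k=4: 16464+0+41·28·49=72716 → min 32095.
Length 5: M1..M5: k=1: 0+32095+21·41·49=74284; k=2: 6027+18032+21·7·49=31262; k=3: 12348+58996+21·43·49=115591; k=4: 18571+0+21·28·49=47383 → min 31262.
Optimal order: ((M1M2)((M3M4)M5)) with cost 31262.

31262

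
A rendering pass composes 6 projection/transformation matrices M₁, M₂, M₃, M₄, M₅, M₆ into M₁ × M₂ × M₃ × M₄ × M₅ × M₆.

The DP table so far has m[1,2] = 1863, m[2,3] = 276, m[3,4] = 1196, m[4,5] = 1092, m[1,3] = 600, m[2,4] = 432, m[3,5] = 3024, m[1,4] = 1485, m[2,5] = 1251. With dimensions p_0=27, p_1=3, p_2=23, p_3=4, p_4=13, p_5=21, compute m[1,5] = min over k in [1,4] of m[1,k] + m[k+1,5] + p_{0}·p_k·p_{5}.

m[1,5] = min over k∈[1,4] of m[1,k]+m[k+1,5]+p_{0}·p_k·p_{5}.
k=1: 0 + 1251 + 27·3·21 = 2952; k=2: 1863 + 3024 + 27·23·21 = 17928; k=3: 600 + 1092 + 27·4·21 = 3960; k=4: 1485 + 0 + 27·13·21 = 8856.
Minimum: 2952 at k=1.

2952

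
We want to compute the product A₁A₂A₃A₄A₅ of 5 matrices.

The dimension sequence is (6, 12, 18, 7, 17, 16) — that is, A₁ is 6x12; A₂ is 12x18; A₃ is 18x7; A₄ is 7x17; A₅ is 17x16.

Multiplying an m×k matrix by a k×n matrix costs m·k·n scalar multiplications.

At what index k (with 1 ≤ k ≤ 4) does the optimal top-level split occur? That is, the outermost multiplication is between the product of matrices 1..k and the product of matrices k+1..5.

Adjacent pairs: A₁A₂ = 6·12·18 = 1296; A₂A₃ = 12·18·7 = 1512; A₃A₄ = 18·7·17 = 2142; A₄A₅ = 7·17·16 = 1904.
Length 3: A₁..A₃: k=1: 0+1512+6·12·7=2016; k=2: 1296+0+6·18·7=2052 → min 2016 | A₂..A₄: k=2: 0+2142+12·18·17=5814; k=3: 1512+0+12·7·17=2940 → min 2940 | A₃..A₅: k=3: 0+1904+18·7·16=3920; k=4: 2142+0+18·17·16=7038 → min 3920.
Length 4: A₁..A₄: k=1: 0+2940+6·12·17=4164; k=2: 1296+2142+6·18·17=5274; k=3: 2016+0+6·7·17=2730 → min 2730 | A₂..A₅: k=2: 0+3920+12·18·16=7376; k=3: 1512+1904+12·7·16=4760; k=4: 2940+0+12·17·16=6204 → min 4760.
Top-level splits: k=1: (A₁..A₁)·(A₂..A₅) → 0+4760+6·12·16 = 5912; k=2: (A₁..A₂)·(A₃..A₅) → 1296+3920+6·18·16 = 6944; k=3: (A₁..A₃)·(A₄..A₅) → 2016+1904+6·7·16 = 4592; k=4: (A₁..A₄)·(A₅..A₅) → 2730+0+6·17·16 = 4362.
Best split is after A₄, i.e. k = 4.

4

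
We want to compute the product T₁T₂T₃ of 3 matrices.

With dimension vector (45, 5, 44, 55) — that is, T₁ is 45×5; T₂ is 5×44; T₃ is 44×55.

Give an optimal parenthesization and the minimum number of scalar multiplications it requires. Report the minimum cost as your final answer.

24475

(T₁(T₂T₃)): cost 24475.
((T₁T₂)T₃): cost 118800.
Optimal: (T₁(T₂T₃)) with cost 24475.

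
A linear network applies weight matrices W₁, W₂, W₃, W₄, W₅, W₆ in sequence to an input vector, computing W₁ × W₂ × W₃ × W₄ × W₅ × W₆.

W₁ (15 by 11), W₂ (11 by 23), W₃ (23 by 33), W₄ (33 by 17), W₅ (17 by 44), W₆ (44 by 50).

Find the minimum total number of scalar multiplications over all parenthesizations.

Adjacent pairs: W₁W₂ = 15·11·23 = 3795; W₂W₃ = 11·23·33 = 8349; W₃W₄ = 23·33·17 = 12903; W₄W₅ = 33·17·44 = 24684; W₅W₆ = 17·44·50 = 37400.
Length 3: W₁..W₃: k=1: 0+8349+15·11·33=13794; k=2: 3795+0+15·23·33=15180 → min 13794 | W₂..W₄: k=2: 0+12903+11·23·17=17204; k=3: 8349+0+11·33·17=14520 → min 14520 | W₃..W₅: k=3: 0+24684+23·33·44=58080; k=4: 12903+0+23·17·44=30107 → min 30107 | W₄..W₆: k=4: 0+37400+33·17·50=65450; k=5: 24684+0+33·44·50=97284 → min 65450.
Length 4: W₁..W₄: k=1: 0+14520+15·11·17=17325; k=2: 3795+12903+15·23·17=22563; k=3: 13794+0+15·33·17=22209 → min 17325 | W₂..W₅: k=2: 0+30107+11·23·44=41239; k=3: 8349+24684+11·33·44=49005; k=4: 14520+0+11·17·44=22748 → min 22748 | W₃..W₆: k=3: 0+65450+23·33·50=103400; k=4: 12903+37400+23·17·50=69853; k=5: 30107+0+23·44·50=80707 → min 69853.
Length 5: W₁..W₅: k=1: 0+22748+15·11·44=30008; k=2: 3795+30107+15·23·44=49082; k=3: 13794+24684+15·33·44=60258; k=4: 17325+0+15·17·44=28545 → min 28545 | W₂..W₆: k=2: 0+69853+11·23·50=82503; k=3: 8349+65450+11·33·50=91949; k=4: 14520+37400+11·17·50=61270; k=5: 22748+0+11·44·50=46948 → min 46948.
Length 6: W₁..W₆: k=1: 0+46948+15·11·50=55198; k=2: 3795+69853+15·23·50=90898; k=3: 13794+65450+15·33·50=103994; k=4: 17325+37400+15·17·50=67475; k=5: 28545+0+15·44·50=61545 → min 55198.
Optimal order: (W₁ × ((((W₂ × W₃) × W₄) × W₅) × W₆)) with cost 55198.

55198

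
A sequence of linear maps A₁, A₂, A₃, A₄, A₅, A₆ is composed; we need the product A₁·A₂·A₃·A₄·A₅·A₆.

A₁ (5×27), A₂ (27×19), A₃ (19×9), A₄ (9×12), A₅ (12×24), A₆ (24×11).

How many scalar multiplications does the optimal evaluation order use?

6720

Adjacent pairs: A₁A₂ = 5·27·19 = 2565; A₂A₃ = 27·19·9 = 4617; A₃A₄ = 19·9·12 = 2052; A₄A₅ = 9·12·24 = 2592; A₅A₆ = 12·24·11 = 3168.
Length 3: A₁..A₃: k=1: 0+4617+5·27·9=5832; k=2: 2565+0+5·19·9=3420 → min 3420 | A₂..A₄: k=2: 0+2052+27·19·12=8208; k=3: 4617+0+27·9·12=7533 → min 7533 | A₃..A₅: k=3: 0+2592+19·9·24=6696; k=4: 2052+0+19·12·24=7524 → min 6696 | A₄..A₆: k=4: 0+3168+9·12·11=4356; k=5: 2592+0+9·24·11=4968 → min 4356.
Length 4: A₁..A₄: k=1: 0+7533+5·27·12=9153; k=2: 2565+2052+5·19·12=5757; k=3: 3420+0+5·9·12=3960 → min 3960 | A₂..A₅: k=2: 0+6696+27·19·24=19008; k=3: 4617+2592+27·9·24=13041; k=4: 7533+0+27·12·24=15309 → min 13041 | A₃..A₆: k=3: 0+4356+19·9·11=6237; k=4: 2052+3168+19·12·11=7728; k=5: 6696+0+19·24·11=11712 → min 6237.
Length 5: A₁..A₅: k=1: 0+13041+5·27·24=16281; k=2: 2565+6696+5·19·24=11541; k=3: 3420+2592+5·9·24=7092; k=4: 3960+0+5·12·24=5400 → min 5400 | A₂..A₆: k=2: 0+6237+27·19·11=11880; k=3: 4617+4356+27·9·11=11646; k=4: 7533+3168+27·12·11=14265; k=5: 13041+0+27·24·11=20169 → min 11646.
Length 6: A₁..A₆: k=1: 0+11646+5·27·11=13131; k=2: 2565+6237+5·19·11=9847; k=3: 3420+4356+5·9·11=8271; k=4: 3960+3168+5·12·11=7788; k=5: 5400+0+5·24·11=6720 → min 6720.
Optimal order: (((((A₁·A₂)·A₃)·A₄)·A₅)·A₆) with cost 6720.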